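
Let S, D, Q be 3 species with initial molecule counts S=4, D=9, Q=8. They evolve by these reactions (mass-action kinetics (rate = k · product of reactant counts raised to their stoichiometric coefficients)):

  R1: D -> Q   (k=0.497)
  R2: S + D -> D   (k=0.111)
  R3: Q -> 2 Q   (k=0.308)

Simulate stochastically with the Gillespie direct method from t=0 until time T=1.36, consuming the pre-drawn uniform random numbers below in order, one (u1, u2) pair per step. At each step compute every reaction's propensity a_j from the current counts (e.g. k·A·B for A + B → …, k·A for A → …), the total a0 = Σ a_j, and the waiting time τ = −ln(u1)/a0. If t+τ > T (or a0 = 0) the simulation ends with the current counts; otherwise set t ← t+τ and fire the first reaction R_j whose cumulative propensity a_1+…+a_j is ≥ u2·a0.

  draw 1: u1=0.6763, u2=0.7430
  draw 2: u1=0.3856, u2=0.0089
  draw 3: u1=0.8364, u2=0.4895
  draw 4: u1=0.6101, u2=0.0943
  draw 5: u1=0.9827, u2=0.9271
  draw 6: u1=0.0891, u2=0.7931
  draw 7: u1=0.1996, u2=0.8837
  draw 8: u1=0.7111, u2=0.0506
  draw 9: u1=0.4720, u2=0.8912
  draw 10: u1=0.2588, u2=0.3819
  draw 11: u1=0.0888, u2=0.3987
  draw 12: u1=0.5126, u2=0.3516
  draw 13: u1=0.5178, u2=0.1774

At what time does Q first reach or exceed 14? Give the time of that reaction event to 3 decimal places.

t=0.000: S=4 D=9 Q=8
Draw 1: a1=4.473, a2=3.996, a3=2.464, a0=10.933; τ=−ln(0.6763)/10.933=0.036 → t=0.036; u2·a0=0.7430·10.933=8.123; a1=4.473 < 8.123 ≤ a1+a2=8.469 → R2 fires; S=3 D=9 Q=8
Draw 2: a1=4.473, a2=2.997, a3=2.464, a0=9.934; τ=−ln(0.3856)/9.934=0.096 → t=0.132; u2·a0=0.0089·9.934=0.088 ≤ a1=4.473 → R1 fires; S=3 D=8 Q=9
Draw 3: a1=3.976, a2=2.664, a3=2.772, a0=9.412; τ=−ln(0.8364)/9.412=0.019 → t=0.151; u2·a0=0.4895·9.412=4.607; a1=3.976 < 4.607 ≤ a1+a2=6.640 → R2 fires; S=2 D=8 Q=9
Draw 4: a1=3.976, a2=1.776, a3=2.772, a0=8.524; τ=−ln(0.6101)/8.524=0.058 → t=0.209; u2·a0=0.0943·8.524=0.804 ≤ a1=3.976 → R1 fires; S=2 D=7 Q=10
Draw 5: a1=3.479, a2=1.554, a3=3.080, a0=8.113; τ=−ln(0.9827)/8.113=0.002 → t=0.211; u2·a0=0.9271·8.113=7.522; a1+a2=5.033 < 7.522 ≤ a1+…+a3=8.113 → R3 fires; S=2 D=7 Q=11
Draw 6: a1=3.479, a2=1.554, a3=3.388, a0=8.421; τ=−ln(0.0891)/8.421=0.287 → t=0.498; u2·a0=0.7931·8.421=6.679; a1+a2=5.033 < 6.679 ≤ a1+…+a3=8.421 → R3 fires; S=2 D=7 Q=12
Draw 7: a1=3.479, a2=1.554, a3=3.696, a0=8.729; τ=−ln(0.1996)/8.729=0.185 → t=0.683; u2·a0=0.8837·8.729=7.714; a1+a2=5.033 < 7.714 ≤ a1+…+a3=8.729 → R3 fires; S=2 D=7 Q=13
Draw 8: a1=3.479, a2=1.554, a3=4.004, a0=9.037; τ=−ln(0.7111)/9.037=0.038 → t=0.720; u2·a0=0.0506·9.037=0.457 ≤ a1=3.479 → R1 fires; S=2 D=6 Q=14
Draw 9: a1=2.982, a2=1.332, a3=4.312, a0=8.626; τ=−ln(0.4720)/8.626=0.087 → t=0.807; u2·a0=0.8912·8.626=7.687; a1+a2=4.314 < 7.687 ≤ a1+…+a3=8.626 → R3 fires; S=2 D=6 Q=15
Draw 10: a1=2.982, a2=1.332, a3=4.620, a0=8.934; τ=−ln(0.2588)/8.934=0.151 → t=0.959; u2·a0=0.3819·8.934=3.412; a1=2.982 < 3.412 ≤ a1+a2=4.314 → R2 fires; S=1 D=6 Q=15
Draw 11: a1=2.982, a2=0.666, a3=4.620, a0=8.268; τ=−ln(0.0888)/8.268=0.293 → t=1.251; u2·a0=0.3987·8.268=3.296; a1=2.982 < 3.296 ≤ a1+a2=3.648 → R2 fires; S=0 D=6 Q=15
Draw 12: a1=2.982, a2=0.000, a3=4.620, a0=7.602; τ=−ln(0.5126)/7.602=0.088 → t=1.339; u2·a0=0.3516·7.602=2.673 ≤ a1=2.982 → R1 fires; S=0 D=5 Q=16
Draw 13: a1=2.485, a2=0.000, a3=4.928, a0=7.413; τ=−ln(0.5178)/7.413=0.089 → t=1.428 > T=1.36: stop.
Q first becomes ≥ 14 when it reaches 14 at the event at t=0.720.

Threshold first reached at t = 0.720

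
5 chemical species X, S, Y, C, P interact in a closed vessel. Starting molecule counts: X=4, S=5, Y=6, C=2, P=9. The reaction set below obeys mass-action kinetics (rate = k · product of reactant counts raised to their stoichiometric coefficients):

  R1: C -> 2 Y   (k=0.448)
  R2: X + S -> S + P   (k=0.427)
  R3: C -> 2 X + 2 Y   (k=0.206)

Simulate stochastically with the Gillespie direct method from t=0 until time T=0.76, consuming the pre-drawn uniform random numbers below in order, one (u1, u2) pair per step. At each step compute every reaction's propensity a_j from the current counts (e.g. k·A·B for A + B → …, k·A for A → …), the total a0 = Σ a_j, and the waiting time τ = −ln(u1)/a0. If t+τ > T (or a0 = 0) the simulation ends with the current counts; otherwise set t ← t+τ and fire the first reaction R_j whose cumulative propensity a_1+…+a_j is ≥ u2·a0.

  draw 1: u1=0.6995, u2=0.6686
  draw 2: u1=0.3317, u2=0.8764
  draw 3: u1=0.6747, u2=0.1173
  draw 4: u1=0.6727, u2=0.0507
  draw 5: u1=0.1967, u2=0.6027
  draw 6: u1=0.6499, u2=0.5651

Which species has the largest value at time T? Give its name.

Dominant species at T: P

t=0.000: X=4 S=5 Y=6 C=2 P=9
Draw 1: a1=0.896, a2=8.540, a3=0.412, a0=9.848; τ=−ln(0.6995)/9.848=0.036 → t=0.036; u2·a0=0.6686·9.848=6.584; a1=0.896 < 6.584 ≤ a1+a2=9.436 → R2 fires; X=3 S=5 Y=6 C=2 P=10
Draw 2: a1=0.896, a2=6.405, a3=0.412, a0=7.713; τ=−ln(0.3317)/7.713=0.143 → t=0.179; u2·a0=0.8764·7.713=6.760; a1=0.896 < 6.760 ≤ a1+a2=7.301 → R2 fires; X=2 S=5 Y=6 C=2 P=11
Draw 3: a1=0.896, a2=4.270, a3=0.412, a0=5.578; τ=−ln(0.6747)/5.578=0.071 → t=0.250; u2·a0=0.1173·5.578=0.654 ≤ a1=0.896 → R1 fires; X=2 S=5 Y=8 C=1 P=11
Draw 4: a1=0.448, a2=4.270, a3=0.206, a0=4.924; τ=−ln(0.6727)/4.924=0.081 → t=0.330; u2·a0=0.0507·4.924=0.250 ≤ a1=0.448 → R1 fires; X=2 S=5 Y=10 C=0 P=11
Draw 5: a1=0.000, a2=4.270, a3=0.000, a0=4.270; τ=−ln(0.1967)/4.270=0.381 → t=0.711; u2·a0=0.6027·4.270=2.574; a1=0.000 < 2.574 ≤ a1+a2=4.270 → R2 fires; X=1 S=5 Y=10 C=0 P=12
Draw 6: a1=0.000, a2=2.135, a3=0.000, a0=2.135; τ=−ln(0.6499)/2.135=0.202 → t=0.913 > T=0.76: stop.
At T=0.76: X=1 S=5 Y=10 C=0 P=12; the largest is P.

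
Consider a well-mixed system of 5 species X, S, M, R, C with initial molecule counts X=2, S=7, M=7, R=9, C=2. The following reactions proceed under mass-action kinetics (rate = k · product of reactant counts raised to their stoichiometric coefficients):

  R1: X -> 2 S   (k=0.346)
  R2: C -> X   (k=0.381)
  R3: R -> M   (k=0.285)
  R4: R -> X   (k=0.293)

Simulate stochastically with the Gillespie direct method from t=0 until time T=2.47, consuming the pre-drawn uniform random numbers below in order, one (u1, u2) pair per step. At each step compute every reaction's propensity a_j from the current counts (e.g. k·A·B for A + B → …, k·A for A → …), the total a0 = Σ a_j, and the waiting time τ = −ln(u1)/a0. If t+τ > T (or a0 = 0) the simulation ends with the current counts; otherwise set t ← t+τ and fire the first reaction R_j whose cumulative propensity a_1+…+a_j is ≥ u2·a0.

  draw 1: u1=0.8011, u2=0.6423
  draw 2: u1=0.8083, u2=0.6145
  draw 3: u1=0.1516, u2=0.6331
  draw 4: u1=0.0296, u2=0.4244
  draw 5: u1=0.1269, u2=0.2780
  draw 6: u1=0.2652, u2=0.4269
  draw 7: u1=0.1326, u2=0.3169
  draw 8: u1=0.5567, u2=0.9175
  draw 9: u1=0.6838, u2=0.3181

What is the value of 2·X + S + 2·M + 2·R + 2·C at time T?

Check how each reaction changes W = 2·X + S + 2·M + 2·R + 2·C (weight of products minus weight of reactants):
R1: X -> 2 S: (1·2) − (2·1) = 2 − 2 = 0
R2: C -> X: (2·1) − (2·1) = 2 − 2 = 0
R3: R -> M: (2·1) − (2·1) = 2 − 2 = 0
R4: R -> X: (2·1) − (2·1) = 2 − 2 = 0
Every reaction leaves W unchanged, so W is conserved and no simulation is needed: W(T) = W(0) = 2·2 + 7 + 2·7 + 2·9 + 2·2 = 47

Value at T = 47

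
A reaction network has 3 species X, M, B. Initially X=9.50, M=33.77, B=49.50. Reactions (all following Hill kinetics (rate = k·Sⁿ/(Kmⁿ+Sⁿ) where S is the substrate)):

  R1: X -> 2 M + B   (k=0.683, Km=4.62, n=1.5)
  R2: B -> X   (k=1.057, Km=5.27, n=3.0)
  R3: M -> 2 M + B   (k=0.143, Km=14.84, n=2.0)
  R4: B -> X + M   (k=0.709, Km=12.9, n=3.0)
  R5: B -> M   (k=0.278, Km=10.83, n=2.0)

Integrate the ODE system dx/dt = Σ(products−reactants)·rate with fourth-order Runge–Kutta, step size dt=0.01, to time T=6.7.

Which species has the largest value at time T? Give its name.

RK4 with dt=0.01: 670 steps to T=6.7. Trajectory (selected grid times):
t=0.00: X=9.50 M=33.77 B=49.50
t=0.74: X=10.41 M=35.34 B=48.48
t=1.49: X=11.32 M=36.95 B=47.46
t=2.23: X=12.21 M=38.56 B=46.47
t=2.98: X=13.11 M=40.22 B=45.47
t=3.72: X=13.98 M=41.86 B=44.50
t=4.47: X=14.85 M=43.54 B=43.52
t=5.21: X=15.71 M=45.20 B=42.57
t=5.96: X=16.58 M=46.90 B=41.60
t=6.70: X=17.42 M=48.58 B=40.66
At T=6.7: X=17.42 M=48.58 B=40.66; the largest is M.

Dominant species at T: M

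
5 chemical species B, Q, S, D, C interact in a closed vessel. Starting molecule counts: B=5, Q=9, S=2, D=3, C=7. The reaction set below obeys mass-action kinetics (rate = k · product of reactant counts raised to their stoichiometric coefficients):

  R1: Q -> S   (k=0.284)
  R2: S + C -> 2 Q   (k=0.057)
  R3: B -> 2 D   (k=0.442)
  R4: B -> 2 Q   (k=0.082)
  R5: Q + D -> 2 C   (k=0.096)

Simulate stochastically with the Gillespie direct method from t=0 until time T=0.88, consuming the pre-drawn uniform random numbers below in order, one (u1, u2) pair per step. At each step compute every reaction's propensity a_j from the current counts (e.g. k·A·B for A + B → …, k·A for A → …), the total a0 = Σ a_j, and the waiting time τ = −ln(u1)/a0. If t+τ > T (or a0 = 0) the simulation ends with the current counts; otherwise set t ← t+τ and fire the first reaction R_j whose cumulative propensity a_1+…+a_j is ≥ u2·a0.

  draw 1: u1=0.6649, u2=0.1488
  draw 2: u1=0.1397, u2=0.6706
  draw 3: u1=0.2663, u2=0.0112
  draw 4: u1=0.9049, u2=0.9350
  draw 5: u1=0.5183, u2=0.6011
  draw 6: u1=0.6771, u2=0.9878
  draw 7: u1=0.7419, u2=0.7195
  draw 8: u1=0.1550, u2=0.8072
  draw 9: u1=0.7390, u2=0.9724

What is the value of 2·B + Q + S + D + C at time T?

Value at T = 31

Check how each reaction changes W = 2·B + Q + S + D + C (weight of products minus weight of reactants):
R1: Q -> S: (1·1) − (1·1) = 1 − 1 = 0
R2: S + C -> 2 Q: (1·2) − (1·1 + 1·1) = 2 − 2 = 0
R3: B -> 2 D: (1·2) − (2·1) = 2 − 2 = 0
R4: B -> 2 Q: (1·2) − (2·1) = 2 − 2 = 0
R5: Q + D -> 2 C: (1·2) − (1·1 + 1·1) = 2 − 2 = 0
Every reaction leaves W unchanged, so W is conserved and no simulation is needed: W(T) = W(0) = 2·5 + 9 + 2 + 3 + 7 = 31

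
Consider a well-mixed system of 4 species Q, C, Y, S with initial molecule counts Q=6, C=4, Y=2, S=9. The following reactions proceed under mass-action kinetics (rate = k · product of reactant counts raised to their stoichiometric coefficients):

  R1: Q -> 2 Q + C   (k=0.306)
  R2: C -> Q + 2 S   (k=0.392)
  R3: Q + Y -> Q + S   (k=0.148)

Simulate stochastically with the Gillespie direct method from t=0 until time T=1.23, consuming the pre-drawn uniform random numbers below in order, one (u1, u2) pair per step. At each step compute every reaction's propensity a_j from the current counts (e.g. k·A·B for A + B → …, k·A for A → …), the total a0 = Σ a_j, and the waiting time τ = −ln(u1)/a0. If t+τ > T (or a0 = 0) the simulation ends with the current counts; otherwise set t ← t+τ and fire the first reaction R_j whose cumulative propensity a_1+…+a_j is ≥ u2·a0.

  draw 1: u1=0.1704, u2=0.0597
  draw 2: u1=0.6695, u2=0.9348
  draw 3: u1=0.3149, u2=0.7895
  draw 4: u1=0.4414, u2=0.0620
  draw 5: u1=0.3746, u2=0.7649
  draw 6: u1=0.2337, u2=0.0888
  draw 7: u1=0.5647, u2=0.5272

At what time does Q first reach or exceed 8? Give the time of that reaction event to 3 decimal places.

t=0.000: Q=6 C=4 Y=2 S=9
Draw 1: a1=1.836, a2=1.568, a3=1.776, a0=5.180; τ=−ln(0.1704)/5.180=0.342 → t=0.342; u2·a0=0.0597·5.180=0.309 ≤ a1=1.836 → R1 fires; Q=7 C=5 Y=2 S=9
Draw 2: a1=2.142, a2=1.960, a3=2.072, a0=6.174; τ=−ln(0.6695)/6.174=0.065 → t=0.407; u2·a0=0.9348·6.174=5.771; a1+a2=4.102 < 5.771 ≤ a1+…+a3=6.174 → R3 fires; Q=7 C=5 Y=1 S=10
Draw 3: a1=2.142, a2=1.960, a3=1.036, a0=5.138; τ=−ln(0.3149)/5.138=0.225 → t=0.632; u2·a0=0.7895·5.138=4.056; a1=2.142 < 4.056 ≤ a1+a2=4.102 → R2 fires; Q=8 C=4 Y=1 S=12
Draw 4: a1=2.448, a2=1.568, a3=1.184, a0=5.200; τ=−ln(0.4414)/5.200=0.157 → t=0.789; u2·a0=0.0620·5.200=0.322 ≤ a1=2.448 → R1 fires; Q=9 C=5 Y=1 S=12
Draw 5: a1=2.754, a2=1.960, a3=1.332, a0=6.046; τ=−ln(0.3746)/6.046=0.162 → t=0.951; u2·a0=0.7649·6.046=4.625; a1=2.754 < 4.625 ≤ a1+a2=4.714 → R2 fires; Q=10 C=4 Y=1 S=14
Draw 6: a1=3.060, a2=1.568, a3=1.480, a0=6.108; τ=−ln(0.2337)/6.108=0.238 → t=1.189; u2·a0=0.0888·6.108=0.542 ≤ a1=3.060 → R1 fires; Q=11 C=5 Y=1 S=14
Draw 7: a1=3.366, a2=1.960, a3=1.628, a0=6.954; τ=−ln(0.5647)/6.954=0.082 → t=1.271 > T=1.23: stop.
Q first becomes ≥ 8 when it reaches 8 at the event at t=0.632.

Threshold first reached at t = 0.632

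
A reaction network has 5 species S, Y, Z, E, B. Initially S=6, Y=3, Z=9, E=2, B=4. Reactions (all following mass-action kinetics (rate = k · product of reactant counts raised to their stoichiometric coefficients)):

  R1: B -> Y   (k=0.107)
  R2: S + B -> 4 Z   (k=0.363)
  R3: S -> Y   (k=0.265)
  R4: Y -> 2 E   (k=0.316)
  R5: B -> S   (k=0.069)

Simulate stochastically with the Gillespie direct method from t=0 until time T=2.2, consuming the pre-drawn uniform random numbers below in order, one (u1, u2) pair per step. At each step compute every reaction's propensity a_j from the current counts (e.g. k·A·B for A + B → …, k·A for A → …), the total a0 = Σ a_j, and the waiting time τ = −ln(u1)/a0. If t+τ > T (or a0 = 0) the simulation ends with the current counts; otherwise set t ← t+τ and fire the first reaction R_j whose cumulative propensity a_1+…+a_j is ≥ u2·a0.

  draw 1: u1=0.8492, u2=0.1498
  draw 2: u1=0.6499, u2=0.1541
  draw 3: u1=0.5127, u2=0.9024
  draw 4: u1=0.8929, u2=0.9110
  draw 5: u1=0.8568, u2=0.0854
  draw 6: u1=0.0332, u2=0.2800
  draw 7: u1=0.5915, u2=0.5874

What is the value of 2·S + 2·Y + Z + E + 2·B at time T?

Check how each reaction changes W = 2·S + 2·Y + Z + E + 2·B (weight of products minus weight of reactants):
R1: B -> Y: (2·1) − (2·1) = 2 − 2 = 0
R2: S + B -> 4 Z: (1·4) − (2·1 + 2·1) = 4 − 4 = 0
R3: S -> Y: (2·1) − (2·1) = 2 − 2 = 0
R4: Y -> 2 E: (1·2) − (2·1) = 2 − 2 = 0
R5: B -> S: (2·1) − (2·1) = 2 − 2 = 0
Every reaction leaves W unchanged, so W is conserved and no simulation is needed: W(T) = W(0) = 2·6 + 2·3 + 9 + 2 + 2·4 = 37

Value at T = 37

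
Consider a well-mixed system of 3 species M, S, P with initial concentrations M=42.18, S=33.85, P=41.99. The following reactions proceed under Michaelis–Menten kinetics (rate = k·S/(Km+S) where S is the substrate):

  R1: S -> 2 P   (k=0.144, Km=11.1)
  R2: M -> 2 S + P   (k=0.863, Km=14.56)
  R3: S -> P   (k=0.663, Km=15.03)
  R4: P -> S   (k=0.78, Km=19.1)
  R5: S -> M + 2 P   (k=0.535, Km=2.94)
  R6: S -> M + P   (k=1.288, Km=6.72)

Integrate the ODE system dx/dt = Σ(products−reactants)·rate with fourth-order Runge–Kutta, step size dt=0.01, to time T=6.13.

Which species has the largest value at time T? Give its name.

RK4 with dt=0.01: 613 steps to T=6.13. Trajectory (selected grid times):
t=0.00: M=42.18 S=33.85 P=41.99
t=0.68: M=42.81 S=33.64 P=43.92
t=1.36: M=43.43 S=33.44 P=45.84
t=2.04: M=44.06 S=33.25 P=47.76
t=2.72: M=44.68 S=33.07 P=49.68
t=3.41: M=45.30 S=32.89 P=51.61
t=4.09: M=45.92 S=32.73 P=53.52
t=4.77: M=46.53 S=32.57 P=55.42
t=5.45: M=47.15 S=32.42 P=57.32
t=6.13: M=47.76 S=32.28 P=59.22
At T=6.13: M=47.76 S=32.28 P=59.22; the largest is P.

Dominant species at T: P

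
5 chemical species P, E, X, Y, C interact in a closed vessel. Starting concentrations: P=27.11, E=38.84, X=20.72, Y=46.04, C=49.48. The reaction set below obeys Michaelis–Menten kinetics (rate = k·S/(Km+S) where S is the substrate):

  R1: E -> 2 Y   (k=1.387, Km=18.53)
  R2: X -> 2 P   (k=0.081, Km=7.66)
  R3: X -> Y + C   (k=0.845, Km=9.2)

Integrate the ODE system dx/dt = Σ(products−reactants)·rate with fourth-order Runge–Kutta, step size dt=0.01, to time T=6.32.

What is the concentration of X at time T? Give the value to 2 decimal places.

X at T = 16.78

RK4 with dt=0.01: 632 steps to T=6.32. Trajectory (selected grid times):
t=0.00: P=27.11 E=38.84 X=20.72 Y=46.04 C=49.48
t=0.70: P=27.19 E=38.18 X=20.27 Y=47.76 C=49.89
t=1.40: P=27.27 E=37.53 X=19.82 Y=49.47 C=50.29
t=2.11: P=27.36 E=36.88 X=19.37 Y=51.19 C=50.70
t=2.81: P=27.44 E=36.23 X=18.93 Y=52.88 C=51.10
t=3.51: P=27.52 E=35.59 X=18.50 Y=54.56 C=51.50
t=4.21: P=27.60 E=34.95 X=18.06 Y=56.22 C=51.89
t=4.92: P=27.68 E=34.31 X=17.63 Y=57.90 C=52.29
t=5.62: P=27.76 E=33.68 X=17.20 Y=59.55 C=52.67
t=6.32: P=27.84 E=33.06 X=16.78 Y=61.18 C=53.06
Read off X at T=6.32: 16.78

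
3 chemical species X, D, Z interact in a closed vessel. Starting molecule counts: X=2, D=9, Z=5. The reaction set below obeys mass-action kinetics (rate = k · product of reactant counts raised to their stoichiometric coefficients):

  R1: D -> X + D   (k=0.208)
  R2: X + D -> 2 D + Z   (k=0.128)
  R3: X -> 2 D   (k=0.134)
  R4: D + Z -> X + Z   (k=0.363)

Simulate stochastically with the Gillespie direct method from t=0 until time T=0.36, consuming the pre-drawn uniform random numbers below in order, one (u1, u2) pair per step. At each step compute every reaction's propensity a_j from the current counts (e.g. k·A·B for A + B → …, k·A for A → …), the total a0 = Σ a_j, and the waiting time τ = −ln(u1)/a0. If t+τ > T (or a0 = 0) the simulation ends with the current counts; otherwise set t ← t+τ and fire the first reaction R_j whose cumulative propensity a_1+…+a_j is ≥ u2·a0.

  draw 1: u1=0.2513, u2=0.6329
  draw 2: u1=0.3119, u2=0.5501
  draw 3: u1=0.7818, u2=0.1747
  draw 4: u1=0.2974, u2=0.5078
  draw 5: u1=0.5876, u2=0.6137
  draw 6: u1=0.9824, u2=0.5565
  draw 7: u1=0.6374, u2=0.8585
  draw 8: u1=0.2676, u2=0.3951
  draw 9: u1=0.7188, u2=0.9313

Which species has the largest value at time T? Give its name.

Dominant species at T: X

t=0.000: X=2 D=9 Z=5
Draw 1: a1=1.872, a2=2.304, a3=0.268, a4=16.335, a0=20.779; τ=−ln(0.2513)/20.779=0.066 → t=0.066; u2·a0=0.6329·20.779=13.151; a1+…+a3=4.444 < 13.151 ≤ a1+…+a4=20.779 → R4 fires; X=3 D=8 Z=5
Draw 2: a1=1.664, a2=3.072, a3=0.402, a4=14.520, a0=19.658; τ=−ln(0.3119)/19.658=0.059 → t=0.126; u2·a0=0.5501·19.658=10.814; a1+…+a3=5.138 < 10.814 ≤ a1+…+a4=19.658 → R4 fires; X=4 D=7 Z=5
Draw 3: a1=1.456, a2=3.584, a3=0.536, a4=12.705, a0=18.281; τ=−ln(0.7818)/18.281=0.013 → t=0.139; u2·a0=0.1747·18.281=3.194; a1=1.456 < 3.194 ≤ a1+a2=5.040 → R2 fires; X=3 D=8 Z=6
Draw 4: a1=1.664, a2=3.072, a3=0.402, a4=17.424, a0=22.562; τ=−ln(0.2974)/22.562=0.054 → t=0.193; u2·a0=0.5078·22.562=11.457; a1+…+a3=5.138 < 11.457 ≤ a1+…+a4=22.562 → R4 fires; X=4 D=7 Z=6
Draw 5: a1=1.456, a2=3.584, a3=0.536, a4=15.246, a0=20.822; τ=−ln(0.5876)/20.822=0.026 → t=0.218; u2·a0=0.6137·20.822=12.778; a1+…+a3=5.576 < 12.778 ≤ a1+…+a4=20.822 → R4 fires; X=5 D=6 Z=6
Draw 6: a1=1.248, a2=3.840, a3=0.670, a4=13.068, a0=18.826; τ=−ln(0.9824)/18.826=0.001 → t=0.219; u2·a0=0.5565·18.826=10.477; a1+…+a3=5.758 < 10.477 ≤ a1+…+a4=18.826 → R4 fires; X=6 D=5 Z=6
Draw 7: a1=1.040, a2=3.840, a3=0.804, a4=10.890, a0=16.574; τ=−ln(0.6374)/16.574=0.027 → t=0.247; u2·a0=0.8585·16.574=14.229; a1+…+a3=5.684 < 14.229 ≤ a1+…+a4=16.574 → R4 fires; X=7 D=4 Z=6
Draw 8: a1=0.832, a2=3.584, a3=0.938, a4=8.712, a0=14.066; τ=−ln(0.2676)/14.066=0.094 → t=0.340; u2·a0=0.3951·14.066=5.557; a1+…+a3=5.354 < 5.557 ≤ a1+…+a4=14.066 → R4 fires; X=8 D=3 Z=6
Draw 9: a1=0.624, a2=3.072, a3=1.072, a4=6.534, a0=11.302; τ=−ln(0.7188)/11.302=0.029 → t=0.370 > T=0.36: stop.
At T=0.36: X=8 D=3 Z=6; the largest is X.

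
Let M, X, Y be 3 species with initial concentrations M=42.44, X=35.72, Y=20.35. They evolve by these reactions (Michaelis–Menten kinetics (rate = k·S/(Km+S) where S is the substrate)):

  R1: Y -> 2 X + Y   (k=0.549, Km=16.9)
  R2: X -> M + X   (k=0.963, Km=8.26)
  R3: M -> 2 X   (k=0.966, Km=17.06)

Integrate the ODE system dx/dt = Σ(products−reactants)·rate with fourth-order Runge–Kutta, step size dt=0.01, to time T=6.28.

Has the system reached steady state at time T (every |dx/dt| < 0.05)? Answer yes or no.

RK4 with dt=0.01: 628 steps to T=6.28. Trajectory (selected grid times):
t=0.00: M=42.44 X=35.72 Y=20.35
t=0.70: M=42.51 X=37.10 Y=20.35
t=1.40: M=42.58 X=38.49 Y=20.35
t=2.09: M=42.65 X=39.86 Y=20.35
t=2.79: M=42.73 X=41.24 Y=20.35
t=3.49: M=42.81 X=42.63 Y=20.35
t=4.19: M=42.89 X=44.02 Y=20.35
t=4.88: M=42.97 X=45.38 Y=20.35
t=5.58: M=43.06 X=46.77 Y=20.35
t=6.28: M=43.15 X=48.16 Y=20.35
Rates at T: R1=0.2999, R2=0.8220, R3=0.6923
dx/dt at T (Σ net stoichiometry × rate): M=+0.1297, X=+1.9844, Y=+0.0000
Largest |dx/dt| is |+1.9844| (X) ≥ 0.05 → not steady.

Steady state at T: no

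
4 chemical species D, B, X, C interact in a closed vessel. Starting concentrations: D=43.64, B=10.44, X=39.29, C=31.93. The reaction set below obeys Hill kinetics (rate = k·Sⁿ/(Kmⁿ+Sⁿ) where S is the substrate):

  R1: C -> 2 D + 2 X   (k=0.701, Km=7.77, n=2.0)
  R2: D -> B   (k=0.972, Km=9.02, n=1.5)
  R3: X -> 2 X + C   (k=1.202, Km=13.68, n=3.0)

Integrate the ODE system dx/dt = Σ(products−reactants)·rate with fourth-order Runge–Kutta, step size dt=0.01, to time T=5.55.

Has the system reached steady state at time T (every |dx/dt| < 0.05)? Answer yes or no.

Steady state at T: no

RK4 with dt=0.01: 555 steps to T=5.55. Trajectory (selected grid times):
t=0.00: D=43.64 B=10.44 X=39.29 C=31.93
t=0.62: D=43.91 B=10.99 X=40.83 C=32.24
t=1.23: D=44.18 B=11.53 X=42.34 C=32.54
t=1.85: D=44.45 B=12.09 X=43.89 C=32.85
t=2.47: D=44.72 B=12.64 X=45.44 C=33.16
t=3.08: D=44.99 B=13.18 X=46.96 C=33.47
t=3.70: D=45.26 B=13.74 X=48.52 C=33.79
t=4.32: D=45.53 B=14.29 X=50.07 C=34.10
t=4.93: D=45.80 B=14.83 X=51.60 C=34.42
t=5.55: D=46.07 B=15.39 X=53.16 C=34.74
Rates at T: R1=0.6676, R2=0.8945, R3=1.1819
dx/dt at T (Σ net stoichiometry × rate): D=+0.4407, B=+0.8945, X=+2.5171, C=+0.5143
Largest |dx/dt| is |+2.5171| (X) ≥ 0.05 → not steady.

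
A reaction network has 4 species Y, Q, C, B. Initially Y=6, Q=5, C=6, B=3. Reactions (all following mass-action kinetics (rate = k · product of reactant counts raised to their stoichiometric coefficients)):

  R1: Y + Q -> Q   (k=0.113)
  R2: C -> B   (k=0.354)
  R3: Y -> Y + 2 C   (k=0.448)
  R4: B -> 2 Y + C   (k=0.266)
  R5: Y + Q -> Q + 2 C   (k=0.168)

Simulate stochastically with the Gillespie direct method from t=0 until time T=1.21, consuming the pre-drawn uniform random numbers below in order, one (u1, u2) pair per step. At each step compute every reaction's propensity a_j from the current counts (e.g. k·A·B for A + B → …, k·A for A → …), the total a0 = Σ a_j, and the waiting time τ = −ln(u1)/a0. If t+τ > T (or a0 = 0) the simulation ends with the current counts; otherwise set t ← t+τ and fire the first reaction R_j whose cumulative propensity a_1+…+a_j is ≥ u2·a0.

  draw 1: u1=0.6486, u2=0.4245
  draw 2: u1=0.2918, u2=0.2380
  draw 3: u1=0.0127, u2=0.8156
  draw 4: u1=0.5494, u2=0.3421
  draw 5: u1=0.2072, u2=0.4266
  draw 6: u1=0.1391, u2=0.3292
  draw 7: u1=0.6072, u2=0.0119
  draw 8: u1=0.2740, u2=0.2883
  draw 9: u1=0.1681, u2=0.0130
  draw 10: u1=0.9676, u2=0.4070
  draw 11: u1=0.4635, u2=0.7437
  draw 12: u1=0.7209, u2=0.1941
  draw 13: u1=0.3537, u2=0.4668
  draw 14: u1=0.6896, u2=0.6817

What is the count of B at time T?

t=0.000: Y=6 Q=5 C=6 B=3
Draw 1: a1=3.390, a2=2.124, a3=2.688, a4=0.798, a5=5.040, a0=14.040; τ=−ln(0.6486)/14.040=0.031 → t=0.031; u2·a0=0.4245·14.040=5.960; a1+a2=5.514 < 5.960 ≤ a1+…+a3=8.202 → R3 fires; Y=6 Q=5 C=8 B=3
Draw 2: a1=3.390, a2=2.832, a3=2.688, a4=0.798, a5=5.040, a0=14.748; τ=−ln(0.2918)/14.748=0.084 → t=0.114; u2·a0=0.2380·14.748=3.510; a1=3.390 < 3.510 ≤ a1+a2=6.222 → R2 fires; Y=6 Q=5 C=7 B=4
Draw 3: a1=3.390, a2=2.478, a3=2.688, a4=1.064, a5=5.040, a0=14.660; τ=−ln(0.0127)/14.660=0.298 → t=0.412; u2·a0=0.8156·14.660=11.957; a1+…+a4=9.620 < 11.957 ≤ a1+…+a5=14.660 → R5 fires; Y=5 Q=5 C=9 B=4
Draw 4: a1=2.825, a2=3.186, a3=2.240, a4=1.064, a5=4.200, a0=13.515; τ=−ln(0.5494)/13.515=0.044 → t=0.456; u2·a0=0.3421·13.515=4.623; a1=2.825 < 4.623 ≤ a1+a2=6.011 → R2 fires; Y=5 Q=5 C=8 B=5
Draw 5: a1=2.825, a2=2.832, a3=2.240, a4=1.330, a5=4.200, a0=13.427; τ=−ln(0.2072)/13.427=0.117 → t=0.574; u2·a0=0.4266·13.427=5.728; a1+a2=5.657 < 5.728 ≤ a1+…+a3=7.897 → R3 fires; Y=5 Q=5 C=10 B=5
Draw 6: a1=2.825, a2=3.540, a3=2.240, a4=1.330, a5=4.200, a0=14.135; τ=−ln(0.1391)/14.135=0.140 → t=0.713; u2·a0=0.3292·14.135=4.653; a1=2.825 < 4.653 ≤ a1+a2=6.365 → R2 fires; Y=5 Q=5 C=9 B=6
Draw 7: a1=2.825, a2=3.186, a3=2.240, a4=1.596, a5=4.200, a0=14.047; τ=−ln(0.6072)/14.047=0.036 → t=0.749; u2·a0=0.0119·14.047=0.167 ≤ a1=2.825 → R1 fires; Y=4 Q=5 C=9 B=6
Draw 8: a1=2.260, a2=3.186, a3=1.792, a4=1.596, a5=3.360, a0=12.194; τ=−ln(0.2740)/12.194=0.106 → t=0.855; u2·a0=0.2883·12.194=3.516; a1=2.260 < 3.516 ≤ a1+a2=5.446 → R2 fires; Y=4 Q=5 C=8 B=7
Draw 9: a1=2.260, a2=2.832, a3=1.792, a4=1.862, a5=3.360, a0=12.106; τ=−ln(0.1681)/12.106=0.147 → t=1.002; u2·a0=0.0130·12.106=0.157 ≤ a1=2.260 → R1 fires; Y=3 Q=5 C=8 B=7
Draw 10: a1=1.695, a2=2.832, a3=1.344, a4=1.862, a5=2.520, a0=10.253; τ=−ln(0.9676)/10.253=0.003 → t=1.005; u2·a0=0.4070·10.253=4.173; a1=1.695 < 4.173 ≤ a1+a2=4.527 → R2 fires; Y=3 Q=5 C=7 B=8
Draw 11: a1=1.695, a2=2.478, a3=1.344, a4=2.128, a5=2.520, a0=10.165; τ=−ln(0.4635)/10.165=0.076 → t=1.081; u2·a0=0.7437·10.165=7.560; a1+…+a3=5.517 < 7.560 ≤ a1+…+a4=7.645 → R4 fires; Y=5 Q=5 C=8 B=7
Draw 12: a1=2.825, a2=2.832, a3=2.240, a4=1.862, a5=4.200, a0=13.959; τ=−ln(0.7209)/13.959=0.023 → t=1.105; u2·a0=0.1941·13.959=2.709 ≤ a1=2.825 → R1 fires; Y=4 Q=5 C=8 B=7
Draw 13: a1=2.260, a2=2.832, a3=1.792, a4=1.862, a5=3.360, a0=12.106; τ=−ln(0.3537)/12.106=0.086 → t=1.190; u2·a0=0.4668·12.106=5.651; a1+a2=5.092 < 5.651 ≤ a1+…+a3=6.884 → R3 fires; Y=4 Q=5 C=10 B=7
Draw 14: a1=2.260, a2=3.540, a3=1.792, a4=1.862, a5=3.360, a0=12.814; τ=−ln(0.6896)/12.814=0.029 → t=1.219 > T=1.21: stop.
Read off B at T=1.21: 7

B at T = 7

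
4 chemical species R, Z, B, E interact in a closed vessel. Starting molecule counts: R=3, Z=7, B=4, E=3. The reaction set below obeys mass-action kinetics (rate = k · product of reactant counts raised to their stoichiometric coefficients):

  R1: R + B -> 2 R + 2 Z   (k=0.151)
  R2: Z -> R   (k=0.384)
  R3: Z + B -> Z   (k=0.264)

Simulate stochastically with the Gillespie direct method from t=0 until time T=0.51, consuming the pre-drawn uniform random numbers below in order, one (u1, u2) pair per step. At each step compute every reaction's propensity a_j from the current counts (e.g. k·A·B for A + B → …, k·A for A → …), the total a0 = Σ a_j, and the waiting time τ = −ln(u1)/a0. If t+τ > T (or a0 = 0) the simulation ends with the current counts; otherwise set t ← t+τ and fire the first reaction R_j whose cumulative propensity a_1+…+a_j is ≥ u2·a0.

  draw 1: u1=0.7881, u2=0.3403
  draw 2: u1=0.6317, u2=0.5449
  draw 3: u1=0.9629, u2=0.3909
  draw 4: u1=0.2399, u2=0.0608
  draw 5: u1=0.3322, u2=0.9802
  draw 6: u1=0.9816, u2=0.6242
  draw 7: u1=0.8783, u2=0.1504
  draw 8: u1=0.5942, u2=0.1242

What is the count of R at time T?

R at T = 8

t=0.000: R=3 Z=7 B=4 E=3
Draw 1: a1=1.812, a2=2.688, a3=7.392, a0=11.892; τ=−ln(0.7881)/11.892=0.020 → t=0.020; u2·a0=0.3403·11.892=4.047; a1=1.812 < 4.047 ≤ a1+a2=4.500 → R2 fires; R=4 Z=6 B=4 E=3
Draw 2: a1=2.416, a2=2.304, a3=6.336, a0=11.056; τ=−ln(0.6317)/11.056=0.042 → t=0.062; u2·a0=0.5449·11.056=6.024; a1+a2=4.720 < 6.024 ≤ a1+…+a3=11.056 → R3 fires; R=4 Z=6 B=3 E=3
Draw 3: a1=1.812, a2=2.304, a3=4.752, a0=8.868; τ=−ln(0.9629)/8.868=0.004 → t=0.066; u2·a0=0.3909·8.868=3.467; a1=1.812 < 3.467 ≤ a1+a2=4.116 → R2 fires; R=5 Z=5 B=3 E=3
Draw 4: a1=2.265, a2=1.920, a3=3.960, a0=8.145; τ=−ln(0.2399)/8.145=0.175 → t=0.241; u2·a0=0.0608·8.145=0.495 ≤ a1=2.265 → R1 fires; R=6 Z=7 B=2 E=3
Draw 5: a1=1.812, a2=2.688, a3=3.696, a0=8.196; τ=−ln(0.3322)/8.196=0.134 → t=0.376; u2·a0=0.9802·8.196=8.034; a1+a2=4.500 < 8.034 ≤ a1+…+a3=8.196 → R3 fires; R=6 Z=7 B=1 E=3
Draw 6: a1=0.906, a2=2.688, a3=1.848, a0=5.442; τ=−ln(0.9816)/5.442=0.003 → t=0.379; u2·a0=0.6242·5.442=3.397; a1=0.906 < 3.397 ≤ a1+a2=3.594 → R2 fires; R=7 Z=6 B=1 E=3
Draw 7: a1=1.057, a2=2.304, a3=1.584, a0=4.945; τ=−ln(0.8783)/4.945=0.026 → t=0.405; u2·a0=0.1504·4.945=0.744 ≤ a1=1.057 → R1 fires; R=8 Z=8 B=0 E=3
Draw 8: a1=0.000, a2=3.072, a3=0.000, a0=3.072; τ=−ln(0.5942)/3.072=0.169 → t=0.575 > T=0.51: stop.
Read off R at T=0.51: 8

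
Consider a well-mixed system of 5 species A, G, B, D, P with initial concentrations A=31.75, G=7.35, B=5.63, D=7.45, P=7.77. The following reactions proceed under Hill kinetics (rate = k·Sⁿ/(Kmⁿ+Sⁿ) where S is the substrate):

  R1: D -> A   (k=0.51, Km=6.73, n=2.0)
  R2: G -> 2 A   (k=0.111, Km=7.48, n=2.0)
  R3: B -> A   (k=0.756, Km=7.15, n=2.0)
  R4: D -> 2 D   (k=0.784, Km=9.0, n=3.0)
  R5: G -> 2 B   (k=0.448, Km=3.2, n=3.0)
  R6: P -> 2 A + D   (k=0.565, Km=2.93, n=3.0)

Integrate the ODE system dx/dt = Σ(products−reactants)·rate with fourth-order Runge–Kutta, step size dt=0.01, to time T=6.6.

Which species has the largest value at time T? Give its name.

Dominant species at T: A

RK4 with dt=0.01: 660 steps to T=6.6. Trajectory (selected grid times):
t=0.00: A=31.75 G=7.35 B=5.63 D=7.45 P=7.77
t=0.73: A=33.04 G=7.01 B=6.01 D=7.85 P=7.38
t=1.47: A=34.36 G=6.67 B=6.37 D=8.26 P=6.99
t=2.20: A=35.67 G=6.35 B=6.71 D=8.67 P=6.61
t=2.93: A=36.99 G=6.03 B=7.02 D=9.09 P=6.23
t=3.67: A=38.33 G=5.71 B=7.31 D=9.53 P=5.86
t=4.40: A=39.65 G=5.41 B=7.57 D=9.96 P=5.49
t=5.13: A=40.97 G=5.11 B=7.81 D=10.39 P=5.14
t=5.87: A=42.29 G=4.83 B=8.02 D=10.83 P=4.79
t=6.60: A=43.57 G=4.55 B=8.21 D=11.25 P=4.46
At T=6.6: A=43.57 G=4.55 B=8.21 D=11.25 P=4.46; the largest is A.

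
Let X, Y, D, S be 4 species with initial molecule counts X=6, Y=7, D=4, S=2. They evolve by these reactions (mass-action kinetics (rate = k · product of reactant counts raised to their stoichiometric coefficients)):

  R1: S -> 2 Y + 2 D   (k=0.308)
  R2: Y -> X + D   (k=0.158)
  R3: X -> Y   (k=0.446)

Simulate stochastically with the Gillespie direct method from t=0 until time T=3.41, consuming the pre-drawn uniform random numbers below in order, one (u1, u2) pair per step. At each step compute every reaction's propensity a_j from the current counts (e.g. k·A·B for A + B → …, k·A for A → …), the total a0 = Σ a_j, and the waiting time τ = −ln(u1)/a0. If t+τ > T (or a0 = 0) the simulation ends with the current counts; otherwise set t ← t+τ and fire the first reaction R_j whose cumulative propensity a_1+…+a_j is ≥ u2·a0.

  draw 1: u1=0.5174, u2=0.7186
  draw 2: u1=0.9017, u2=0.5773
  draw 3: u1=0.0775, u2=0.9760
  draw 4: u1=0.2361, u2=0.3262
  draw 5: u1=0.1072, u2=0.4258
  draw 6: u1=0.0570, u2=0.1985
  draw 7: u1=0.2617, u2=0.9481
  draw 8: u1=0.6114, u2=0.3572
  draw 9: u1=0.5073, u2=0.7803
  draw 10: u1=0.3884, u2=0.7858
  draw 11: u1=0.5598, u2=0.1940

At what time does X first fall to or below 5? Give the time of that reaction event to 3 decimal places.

Threshold first reached at t = 0.150

t=0.000: X=6 Y=7 D=4 S=2
Draw 1: a1=0.616, a2=1.106, a3=2.676, a0=4.398; τ=−ln(0.5174)/4.398=0.150 → t=0.150; u2·a0=0.7186·4.398=3.160; a1+a2=1.722 < 3.160 ≤ a1+…+a3=4.398 → R3 fires; X=5 Y=8 D=4 S=2
Draw 2: a1=0.616, a2=1.264, a3=2.230, a0=4.110; τ=−ln(0.9017)/4.110=0.025 → t=0.175; u2·a0=0.5773·4.110=2.373; a1+a2=1.880 < 2.373 ≤ a1+…+a3=4.110 → R3 fires; X=4 Y=9 D=4 S=2
Draw 3: a1=0.616, a2=1.422, a3=1.784, a0=3.822; τ=−ln(0.0775)/3.822=0.669 → t=0.844; u2·a0=0.9760·3.822=3.730; a1+a2=2.038 < 3.730 ≤ a1+…+a3=3.822 → R3 fires; X=3 Y=10 D=4 S=2
Draw 4: a1=0.616, a2=1.580, a3=1.338, a0=3.534; τ=−ln(0.2361)/3.534=0.408 → t=1.253; u2·a0=0.3262·3.534=1.153; a1=0.616 < 1.153 ≤ a1+a2=2.196 → R2 fires; X=4 Y=9 D=5 S=2
Draw 5: a1=0.616, a2=1.422, a3=1.784, a0=3.822; τ=−ln(0.1072)/3.822=0.584 → t=1.837; u2·a0=0.4258·3.822=1.627; a1=0.616 < 1.627 ≤ a1+a2=2.038 → R2 fires; X=5 Y=8 D=6 S=2
Draw 6: a1=0.616, a2=1.264, a3=2.230, a0=4.110; τ=−ln(0.0570)/4.110=0.697 → t=2.534; u2·a0=0.1985·4.110=0.816; a1=0.616 < 0.816 ≤ a1+a2=1.880 → R2 fires; X=6 Y=7 D=7 S=2
Draw 7: a1=0.616, a2=1.106, a3=2.676, a0=4.398; τ=−ln(0.2617)/4.398=0.305 → t=2.839; u2·a0=0.9481·4.398=4.170; a1+a2=1.722 < 4.170 ≤ a1+…+a3=4.398 → R3 fires; X=5 Y=8 D=7 S=2
Draw 8: a1=0.616, a2=1.264, a3=2.230, a0=4.110; τ=−ln(0.6114)/4.110=0.120 → t=2.958; u2·a0=0.3572·4.110=1.468; a1=0.616 < 1.468 ≤ a1+a2=1.880 → R2 fires; X=6 Y=7 D=8 S=2
Draw 9: a1=0.616, a2=1.106, a3=2.676, a0=4.398; τ=−ln(0.5073)/4.398=0.154 → t=3.113; u2·a0=0.7803·4.398=3.432; a1+a2=1.722 < 3.432 ≤ a1+…+a3=4.398 → R3 fires; X=5 Y=8 D=8 S=2
Draw 10: a1=0.616, a2=1.264, a3=2.230, a0=4.110; τ=−ln(0.3884)/4.110=0.230 → t=3.343; u2·a0=0.7858·4.110=3.230; a1+a2=1.880 < 3.230 ≤ a1+…+a3=4.110 → R3 fires; X=4 Y=9 D=8 S=2
Draw 11: a1=0.616, a2=1.422, a3=1.784, a0=3.822; τ=−ln(0.5598)/3.822=0.152 → t=3.495 > T=3.41: stop.
X first becomes ≤ 5 when it reaches 5 at the event at t=0.150.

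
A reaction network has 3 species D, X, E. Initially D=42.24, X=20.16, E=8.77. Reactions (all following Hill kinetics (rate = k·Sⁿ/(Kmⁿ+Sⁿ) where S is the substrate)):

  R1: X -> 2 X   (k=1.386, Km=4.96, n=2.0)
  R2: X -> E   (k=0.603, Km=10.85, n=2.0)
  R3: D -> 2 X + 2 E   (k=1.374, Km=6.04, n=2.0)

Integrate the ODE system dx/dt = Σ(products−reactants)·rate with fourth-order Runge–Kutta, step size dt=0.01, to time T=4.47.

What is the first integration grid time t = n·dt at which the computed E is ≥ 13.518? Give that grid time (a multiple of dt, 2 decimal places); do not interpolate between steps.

RK4 with dt=0.01: 447 steps to T=4.47. Trajectory (selected grid times):
t=0.00: D=42.24 X=20.16 E=8.77
t=0.50: D=41.57 X=21.92 E=10.35
t=0.99: D=40.91 X=23.65 E=11.91
t=1.49: D=40.24 X=25.41 E=13.51
t=1.50: D=40.22 X=25.44 E=13.54
t=1.99: D=39.56 X=27.16 E=15.11
t=2.48: D=38.91 X=28.88 E=16.68
t=2.98: D=38.24 X=30.63 E=18.29
t=3.48: D=37.57 X=32.38 E=19.90
t=3.97: D=36.91 X=34.09 E=21.48
t=4.47: D=36.24 X=35.83 E=23.09
E(1.49)=13.510 < 13.518 but E(1.50)=13.542 ≥ 13.518, so the first grid time is t=1.50.

Threshold first reached at t = 1.50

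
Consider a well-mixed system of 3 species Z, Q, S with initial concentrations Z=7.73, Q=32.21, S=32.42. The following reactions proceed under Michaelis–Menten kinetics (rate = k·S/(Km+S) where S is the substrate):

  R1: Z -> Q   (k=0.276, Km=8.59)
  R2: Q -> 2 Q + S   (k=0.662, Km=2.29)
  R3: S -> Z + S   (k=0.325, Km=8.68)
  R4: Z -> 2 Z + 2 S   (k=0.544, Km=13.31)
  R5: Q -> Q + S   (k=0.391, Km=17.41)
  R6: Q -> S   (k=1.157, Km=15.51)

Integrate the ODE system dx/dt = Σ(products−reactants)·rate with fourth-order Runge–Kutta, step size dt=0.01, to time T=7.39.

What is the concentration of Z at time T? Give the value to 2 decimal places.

RK4 with dt=0.01: 739 steps to T=7.39. Trajectory (selected grid times):
t=0.00: Z=7.73 Q=32.21 S=32.42
t=0.82: Z=8.00 Q=32.18 S=34.11
t=1.64: Z=8.27 Q=32.16 S=35.80
t=2.46: Z=8.55 Q=32.14 S=37.50
t=3.28: Z=8.83 Q=32.12 S=39.21
t=4.11: Z=9.11 Q=32.10 S=40.94
t=4.93: Z=9.40 Q=32.09 S=42.66
t=5.75: Z=9.69 Q=32.07 S=44.39
t=6.57: Z=9.98 Q=32.06 S=46.12
t=7.39: Z=10.28 Q=32.05 S=47.86
Read off Z at T=7.39: 10.28

Z at T = 10.28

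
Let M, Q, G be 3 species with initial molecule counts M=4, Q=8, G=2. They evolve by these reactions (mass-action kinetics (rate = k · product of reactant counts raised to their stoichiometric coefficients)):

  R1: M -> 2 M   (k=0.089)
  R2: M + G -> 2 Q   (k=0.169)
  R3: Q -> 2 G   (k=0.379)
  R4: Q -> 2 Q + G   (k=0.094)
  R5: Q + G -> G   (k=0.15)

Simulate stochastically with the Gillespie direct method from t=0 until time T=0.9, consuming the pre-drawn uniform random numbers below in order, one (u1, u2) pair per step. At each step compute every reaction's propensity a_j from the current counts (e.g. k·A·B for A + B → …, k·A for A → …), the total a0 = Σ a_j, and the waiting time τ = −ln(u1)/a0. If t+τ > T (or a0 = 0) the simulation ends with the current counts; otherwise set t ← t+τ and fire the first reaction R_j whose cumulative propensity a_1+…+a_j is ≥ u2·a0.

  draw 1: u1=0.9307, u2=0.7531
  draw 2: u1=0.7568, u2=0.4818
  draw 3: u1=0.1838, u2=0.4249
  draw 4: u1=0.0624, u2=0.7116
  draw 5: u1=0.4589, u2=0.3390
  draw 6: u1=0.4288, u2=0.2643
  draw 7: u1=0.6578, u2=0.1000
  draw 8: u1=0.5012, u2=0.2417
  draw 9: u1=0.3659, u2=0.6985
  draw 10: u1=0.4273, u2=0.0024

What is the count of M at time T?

t=0.000: M=4 Q=8 G=2
Draw 1: a1=0.356, a2=1.352, a3=3.032, a4=0.752, a5=2.400, a0=7.892; τ=−ln(0.9307)/7.892=0.009 → t=0.009; u2·a0=0.7531·7.892=5.943; a1+…+a4=5.492 < 5.943 ≤ a1+…+a5=7.892 → R5 fires; M=4 Q=7 G=2
Draw 2: a1=0.356, a2=1.352, a3=2.653, a4=0.658, a5=2.100, a0=7.119; τ=−ln(0.7568)/7.119=0.039 → t=0.048; u2·a0=0.4818·7.119=3.430; a1+a2=1.708 < 3.430 ≤ a1+…+a3=4.361 → R3 fires; M=4 Q=6 G=4
Draw 3: a1=0.356, a2=2.704, a3=2.274, a4=0.564, a5=3.600, a0=9.498; τ=−ln(0.1838)/9.498=0.178 → t=0.227; u2·a0=0.4249·9.498=4.036; a1+a2=3.060 < 4.036 ≤ a1+…+a3=5.334 → R3 fires; M=4 Q=5 G=6
Draw 4: a1=0.356, a2=4.056, a3=1.895, a4=0.470, a5=4.500, a0=11.277; τ=−ln(0.0624)/11.277=0.246 → t=0.473; u2·a0=0.7116·11.277=8.025; a1+…+a4=6.777 < 8.025 ≤ a1+…+a5=11.277 → R5 fires; M=4 Q=4 G=6
Draw 5: a1=0.356, a2=4.056, a3=1.516, a4=0.376, a5=3.600, a0=9.904; τ=−ln(0.4589)/9.904=0.079 → t=0.551; u2·a0=0.3390·9.904=3.357; a1=0.356 < 3.357 ≤ a1+a2=4.412 → R2 fires; M=3 Q=6 G=5
Draw 6: a1=0.267, a2=2.535, a3=2.274, a4=0.564, a5=4.500, a0=10.140; τ=−ln(0.4288)/10.140=0.084 → t=0.635; u2·a0=0.2643·10.140=2.680; a1=0.267 < 2.680 ≤ a1+a2=2.802 → R2 fires; M=2 Q=8 G=4
Draw 7: a1=0.178, a2=1.352, a3=3.032, a4=0.752, a5=4.800, a0=10.114; τ=−ln(0.6578)/10.114=0.041 → t=0.676; u2·a0=0.1000·10.114=1.011; a1=0.178 < 1.011 ≤ a1+a2=1.530 → R2 fires; M=1 Q=10 G=3
Draw 8: a1=0.089, a2=0.507, a3=3.790, a4=0.940, a5=4.500, a0=9.826; τ=−ln(0.5012)/9.826=0.070 → t=0.746; u2·a0=0.2417·9.826=2.375; a1+a2=0.596 < 2.375 ≤ a1+…+a3=4.386 → R3 fires; M=1 Q=9 G=5
Draw 9: a1=0.089, a2=0.845, a3=3.411, a4=0.846, a5=6.750, a0=11.941; τ=−ln(0.3659)/11.941=0.084 → t=0.831; u2·a0=0.6985·11.941=8.341; a1+…+a4=5.191 < 8.341 ≤ a1+…+a5=11.941 → R5 fires; M=1 Q=8 G=5
Draw 10: a1=0.089, a2=0.845, a3=3.032, a4=0.752, a5=6.000, a0=10.718; τ=−ln(0.4273)/10.718=0.079 → t=0.910 > T=0.9: stop.
Read off M at T=0.9: 1

M at T = 1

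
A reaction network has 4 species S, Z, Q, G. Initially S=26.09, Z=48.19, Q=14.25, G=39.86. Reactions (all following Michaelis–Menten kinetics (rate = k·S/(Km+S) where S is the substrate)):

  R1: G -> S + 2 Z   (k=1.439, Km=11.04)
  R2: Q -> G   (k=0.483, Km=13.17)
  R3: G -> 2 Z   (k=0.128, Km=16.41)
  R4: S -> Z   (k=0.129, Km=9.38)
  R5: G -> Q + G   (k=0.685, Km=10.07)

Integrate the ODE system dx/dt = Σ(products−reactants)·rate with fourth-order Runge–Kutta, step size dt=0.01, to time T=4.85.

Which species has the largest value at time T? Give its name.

RK4 with dt=0.01: 485 steps to T=4.85. Trajectory (selected grid times):
t=0.00: S=26.09 Z=48.19 Q=14.25 G=39.86
t=0.54: S=26.65 Z=49.55 Q=14.41 G=39.34
t=1.08: S=27.20 Z=50.92 Q=14.57 G=38.82
t=1.62: S=27.75 Z=52.27 Q=14.72 G=38.31
t=2.16: S=28.30 Z=53.63 Q=14.88 G=37.79
t=2.69: S=28.84 Z=54.95 Q=15.03 G=37.29
t=3.23: S=29.39 Z=56.30 Q=15.18 G=36.79
t=3.77: S=29.93 Z=57.64 Q=15.33 G=36.28
t=4.31: S=30.47 Z=58.98 Q=15.48 G=35.78
t=4.85: S=31.01 Z=60.31 Q=15.62 G=35.28
At T=4.85: S=31.01 Z=60.31 Q=15.62 G=35.28; the largest is Z.

Dominant species at T: Z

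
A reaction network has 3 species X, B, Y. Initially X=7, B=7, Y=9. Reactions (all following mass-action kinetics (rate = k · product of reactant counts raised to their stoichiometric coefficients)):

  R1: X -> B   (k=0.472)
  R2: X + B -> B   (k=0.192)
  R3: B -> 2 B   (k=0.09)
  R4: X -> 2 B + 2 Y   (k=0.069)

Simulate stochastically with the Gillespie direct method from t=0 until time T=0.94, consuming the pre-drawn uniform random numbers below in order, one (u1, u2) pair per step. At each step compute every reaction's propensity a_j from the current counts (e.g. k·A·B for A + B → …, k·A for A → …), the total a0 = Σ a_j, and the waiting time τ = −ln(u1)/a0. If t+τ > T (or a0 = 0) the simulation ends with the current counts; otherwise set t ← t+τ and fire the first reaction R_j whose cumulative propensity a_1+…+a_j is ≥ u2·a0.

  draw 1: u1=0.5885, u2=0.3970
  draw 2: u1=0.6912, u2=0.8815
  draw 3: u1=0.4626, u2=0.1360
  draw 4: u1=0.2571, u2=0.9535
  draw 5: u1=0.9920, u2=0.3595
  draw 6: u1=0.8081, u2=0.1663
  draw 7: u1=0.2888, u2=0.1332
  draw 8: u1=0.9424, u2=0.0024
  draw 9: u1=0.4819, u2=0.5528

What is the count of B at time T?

B at T = 12

t=0.000: X=7 B=7 Y=9
Draw 1: a1=3.304, a2=9.408, a3=0.630, a4=0.483, a0=13.825; τ=−ln(0.5885)/13.825=0.038 → t=0.038; u2·a0=0.3970·13.825=5.489; a1=3.304 < 5.489 ≤ a1+a2=12.712 → R2 fires; X=6 B=7 Y=9
Draw 2: a1=2.832, a2=8.064, a3=0.630, a4=0.414, a0=11.940; τ=−ln(0.6912)/11.940=0.031 → t=0.069; u2·a0=0.8815·11.940=10.525; a1=2.832 < 10.525 ≤ a1+a2=10.896 → R2 fires; X=5 B=7 Y=9
Draw 3: a1=2.360, a2=6.720, a3=0.630, a4=0.345, a0=10.055; τ=−ln(0.4626)/10.055=0.077 → t=0.146; u2·a0=0.1360·10.055=1.367 ≤ a1=2.360 → R1 fires; X=4 B=8 Y=9
Draw 4: a1=1.888, a2=6.144, a3=0.720, a4=0.276, a0=9.028; τ=−ln(0.2571)/9.028=0.150 → t=0.296; u2·a0=0.9535·9.028=8.608; a1+a2=8.032 < 8.608 ≤ a1+…+a3=8.752 → R3 fires; X=4 B=9 Y=9
Draw 5: a1=1.888, a2=6.912, a3=0.810, a4=0.276, a0=9.886; τ=−ln(0.9920)/9.886=0.001 → t=0.297; u2·a0=0.3595·9.886=3.554; a1=1.888 < 3.554 ≤ a1+a2=8.800 → R2 fires; X=3 B=9 Y=9
Draw 6: a1=1.416, a2=5.184, a3=0.810, a4=0.207, a0=7.617; τ=−ln(0.8081)/7.617=0.028 → t=0.325; u2·a0=0.1663·7.617=1.267 ≤ a1=1.416 → R1 fires; X=2 B=10 Y=9
Draw 7: a1=0.944, a2=3.840, a3=0.900, a4=0.138, a0=5.822; τ=−ln(0.2888)/5.822=0.213 → t=0.539; u2·a0=0.1332·5.822=0.775 ≤ a1=0.944 → R1 fires; X=1 B=11 Y=9
Draw 8: a1=0.472, a2=2.112, a3=0.990, a4=0.069, a0=3.643; τ=−ln(0.9424)/3.643=0.016 → t=0.555; u2·a0=0.0024·3.643=0.009 ≤ a1=0.472 → R1 fires; X=0 B=12 Y=9
Draw 9: a1=0.000, a2=0.000, a3=1.080, a4=0.000, a0=1.080; τ=−ln(0.4819)/1.080=0.676 → t=1.231 > T=0.94: stop.
Read off B at T=0.94: 12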